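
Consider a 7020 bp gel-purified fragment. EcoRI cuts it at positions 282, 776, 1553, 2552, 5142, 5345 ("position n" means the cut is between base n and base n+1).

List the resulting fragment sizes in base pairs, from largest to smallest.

Linear molecule, 6 cuts → 7 fragments:
  282 − 0 = 282 bp
  776 − 282 = 494 bp
  1553 − 776 = 777 bp
  2552 − 1553 = 999 bp
  5142 − 2552 = 2590 bp
  5345 − 5142 = 203 bp
  7020 − 5345 = 1675 bp
Sorted largest to smallest: 2590, 1675, 999, 777, 494, 282, 203 bp.

2590, 1675, 999, 777, 494, 282, 203 bp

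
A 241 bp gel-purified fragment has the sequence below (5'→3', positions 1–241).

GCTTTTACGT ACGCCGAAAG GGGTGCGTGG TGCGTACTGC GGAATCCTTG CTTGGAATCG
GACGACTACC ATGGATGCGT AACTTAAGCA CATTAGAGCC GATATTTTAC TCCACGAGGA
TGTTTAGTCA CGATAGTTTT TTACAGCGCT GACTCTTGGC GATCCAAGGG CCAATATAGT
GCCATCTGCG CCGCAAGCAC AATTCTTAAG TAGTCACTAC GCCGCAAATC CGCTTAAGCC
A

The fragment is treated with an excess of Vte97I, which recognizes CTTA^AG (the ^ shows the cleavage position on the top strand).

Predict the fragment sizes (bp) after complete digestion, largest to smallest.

Vte97I sites (CTTAAG) start at positions 83, 205, 233.
Vte97I cuts after base 4 of each site, so after positions 86, 208, 236.
Linear molecule, 3 cuts → 4 fragments:
  1–86 → 86 bp
  87–208 → 122 bp
  209–236 → 28 bp
  237–241 → 5 bp
Sorted largest to smallest: 122, 86, 28, 5 bp.

122, 86, 28, 5 bp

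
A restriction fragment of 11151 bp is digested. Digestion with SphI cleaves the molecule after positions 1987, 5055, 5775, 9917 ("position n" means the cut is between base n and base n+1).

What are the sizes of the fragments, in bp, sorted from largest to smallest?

Linear molecule, 4 cuts → 5 fragments:
  1987 − 0 = 1987 bp
  5055 − 1987 = 3068 bp
  5775 − 5055 = 720 bp
  9917 − 5775 = 4142 bp
  11151 − 9917 = 1234 bp
Sorted largest to smallest: 4142, 3068, 1987, 1234, 720 bp.

4142, 3068, 1987, 1234, 720 bp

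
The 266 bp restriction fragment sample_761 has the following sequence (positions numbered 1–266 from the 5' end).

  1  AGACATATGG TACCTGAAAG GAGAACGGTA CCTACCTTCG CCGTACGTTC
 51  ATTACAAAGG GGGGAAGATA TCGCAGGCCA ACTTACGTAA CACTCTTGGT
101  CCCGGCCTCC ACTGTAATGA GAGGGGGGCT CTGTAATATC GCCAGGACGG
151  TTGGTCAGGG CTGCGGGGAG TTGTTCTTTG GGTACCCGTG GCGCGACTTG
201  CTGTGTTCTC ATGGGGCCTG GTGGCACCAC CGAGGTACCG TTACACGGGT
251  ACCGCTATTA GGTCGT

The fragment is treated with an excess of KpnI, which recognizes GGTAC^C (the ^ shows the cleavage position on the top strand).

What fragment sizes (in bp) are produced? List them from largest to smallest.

154, 53, 18, 14, 14, 13 bp

KpnI sites (GGTACC) start at positions 9, 27, 181, 234, 248.
KpnI cuts after base 5 of each site (before the last base), so after positions 13, 31, 185, 238, 252.
Linear molecule, 5 cuts → 6 fragments:
  1–13 → 13 bp
  14–31 → 18 bp
  32–185 → 154 bp
  186–238 → 53 bp
  239–252 → 14 bp
  253–266 → 14 bp
Sorted largest to smallest: 154, 53, 18, 14, 14, 13 bp.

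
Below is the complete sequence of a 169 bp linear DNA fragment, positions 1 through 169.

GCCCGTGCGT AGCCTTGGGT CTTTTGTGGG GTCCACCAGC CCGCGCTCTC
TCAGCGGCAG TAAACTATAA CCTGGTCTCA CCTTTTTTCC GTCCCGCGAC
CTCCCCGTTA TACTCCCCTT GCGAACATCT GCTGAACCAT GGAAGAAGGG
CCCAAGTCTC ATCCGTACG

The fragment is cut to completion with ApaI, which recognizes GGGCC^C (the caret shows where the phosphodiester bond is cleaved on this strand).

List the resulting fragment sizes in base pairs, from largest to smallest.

The ApaI site (GGGCCC) starts at position 148.
ApaI cuts after base 5 of each site (before the last base), so after position 152.
Linear molecule, 1 cut → 2 fragments:
  1–152 → 152 bp
  153–169 → 17 bp
Sorted largest to smallest: 152, 17 bp.

152, 17 bp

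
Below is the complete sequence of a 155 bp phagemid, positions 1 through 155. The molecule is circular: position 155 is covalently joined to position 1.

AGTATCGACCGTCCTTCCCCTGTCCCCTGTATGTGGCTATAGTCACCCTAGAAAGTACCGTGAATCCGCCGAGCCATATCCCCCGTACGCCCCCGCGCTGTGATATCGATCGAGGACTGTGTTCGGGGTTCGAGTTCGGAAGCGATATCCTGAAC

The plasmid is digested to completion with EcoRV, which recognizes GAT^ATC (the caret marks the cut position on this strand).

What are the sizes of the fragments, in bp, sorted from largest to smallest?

113, 42 bp

EcoRV sites (GATATC) start at positions 102, 144.
EcoRV cuts after base 3 of each site, so after positions 104, 146.
Circular molecule, 2 cuts → 2 fragments:
  105–146 → 42 bp
  147–155 then 1–104 → 9 + 104 = 113 bp
Sorted largest to smallest: 113, 42 bp.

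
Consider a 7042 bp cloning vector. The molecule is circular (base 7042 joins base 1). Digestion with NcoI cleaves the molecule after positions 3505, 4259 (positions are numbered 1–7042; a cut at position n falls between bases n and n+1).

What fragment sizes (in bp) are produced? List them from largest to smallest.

6288, 754 bp

Circular molecule, 2 cuts → 2 fragments:
  4259 − 3505 = 754 bp
  wrap: 7042 − 4259 + 3505 = 6288 bp
Sorted largest to smallest: 6288, 754 bp.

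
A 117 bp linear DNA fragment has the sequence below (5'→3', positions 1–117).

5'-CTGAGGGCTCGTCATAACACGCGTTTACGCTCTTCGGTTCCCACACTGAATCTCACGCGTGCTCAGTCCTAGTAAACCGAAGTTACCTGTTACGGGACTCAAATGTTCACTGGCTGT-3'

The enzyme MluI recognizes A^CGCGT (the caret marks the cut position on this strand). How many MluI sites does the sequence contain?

2

ACGCGT occurs starting at positions 19, 55.
MluI cuts at 2 sites.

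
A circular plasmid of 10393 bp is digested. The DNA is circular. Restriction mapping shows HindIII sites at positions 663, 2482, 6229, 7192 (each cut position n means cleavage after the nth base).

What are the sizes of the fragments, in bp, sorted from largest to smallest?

3864, 3747, 1819, 963 bp

Circular molecule, 4 cuts → 4 fragments:
  2482 − 663 = 1819 bp
  6229 − 2482 = 3747 bp
  7192 − 6229 = 963 bp
  wrap: 10393 − 7192 + 663 = 3864 bp
Sorted largest to smallest: 3864, 3747, 1819, 963 bp.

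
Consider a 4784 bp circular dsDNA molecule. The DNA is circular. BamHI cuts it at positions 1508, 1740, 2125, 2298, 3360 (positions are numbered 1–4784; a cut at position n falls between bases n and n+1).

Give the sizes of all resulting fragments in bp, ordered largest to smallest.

Circular molecule, 5 cuts → 5 fragments:
  1740 − 1508 = 232 bp
  2125 − 1740 = 385 bp
  2298 − 2125 = 173 bp
  3360 − 2298 = 1062 bp
  wrap: 4784 − 3360 + 1508 = 2932 bp
Sorted largest to smallest: 2932, 1062, 385, 232, 173 bp.

2932, 1062, 385, 232, 173 bp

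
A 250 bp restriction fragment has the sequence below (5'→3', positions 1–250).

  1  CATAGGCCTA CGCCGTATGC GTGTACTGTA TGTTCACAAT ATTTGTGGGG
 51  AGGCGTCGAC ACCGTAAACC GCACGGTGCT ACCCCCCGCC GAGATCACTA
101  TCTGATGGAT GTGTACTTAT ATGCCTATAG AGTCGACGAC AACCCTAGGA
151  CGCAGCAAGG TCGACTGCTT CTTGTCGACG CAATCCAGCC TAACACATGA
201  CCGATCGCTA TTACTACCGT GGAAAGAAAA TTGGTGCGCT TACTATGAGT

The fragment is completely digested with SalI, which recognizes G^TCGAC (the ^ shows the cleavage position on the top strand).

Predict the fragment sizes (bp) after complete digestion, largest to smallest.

SalI sites (GTCGAC) start at positions 55, 132, 160, 174.
SalI cuts after the first base of each site, so after positions 55, 132, 160, 174.
Linear molecule, 4 cuts → 5 fragments:
  1–55 → 55 bp
  56–132 → 77 bp
  133–160 → 28 bp
  161–174 → 14 bp
  175–250 → 76 bp
Sorted largest to smallest: 77, 76, 55, 28, 14 bp.

77, 76, 55, 28, 14 bp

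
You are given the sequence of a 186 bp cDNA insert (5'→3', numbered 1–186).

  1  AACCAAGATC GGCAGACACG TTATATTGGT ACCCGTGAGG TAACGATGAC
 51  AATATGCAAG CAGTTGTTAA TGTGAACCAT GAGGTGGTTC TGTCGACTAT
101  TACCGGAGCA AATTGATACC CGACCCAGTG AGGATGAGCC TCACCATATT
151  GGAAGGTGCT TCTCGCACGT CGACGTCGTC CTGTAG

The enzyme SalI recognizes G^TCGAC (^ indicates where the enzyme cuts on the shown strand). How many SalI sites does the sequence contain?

GTCGAC occurs starting at positions 92, 169.
SalI cuts at 2 sites.

2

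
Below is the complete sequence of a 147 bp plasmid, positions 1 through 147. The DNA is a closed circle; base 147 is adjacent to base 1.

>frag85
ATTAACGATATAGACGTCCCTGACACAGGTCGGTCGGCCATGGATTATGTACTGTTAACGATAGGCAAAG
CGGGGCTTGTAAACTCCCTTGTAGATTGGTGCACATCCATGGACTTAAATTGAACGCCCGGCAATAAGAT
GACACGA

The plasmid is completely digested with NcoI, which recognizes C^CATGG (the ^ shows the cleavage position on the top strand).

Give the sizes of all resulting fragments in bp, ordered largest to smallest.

78, 69 bp

NcoI sites (CCATGG) start at positions 38, 107.
NcoI cuts after the first base of each site, so after positions 38, 107.
Circular molecule, 2 cuts → 2 fragments:
  39–107 → 69 bp
  108–147 then 1–38 → 40 + 38 = 78 bp
Sorted largest to smallest: 78, 69 bp.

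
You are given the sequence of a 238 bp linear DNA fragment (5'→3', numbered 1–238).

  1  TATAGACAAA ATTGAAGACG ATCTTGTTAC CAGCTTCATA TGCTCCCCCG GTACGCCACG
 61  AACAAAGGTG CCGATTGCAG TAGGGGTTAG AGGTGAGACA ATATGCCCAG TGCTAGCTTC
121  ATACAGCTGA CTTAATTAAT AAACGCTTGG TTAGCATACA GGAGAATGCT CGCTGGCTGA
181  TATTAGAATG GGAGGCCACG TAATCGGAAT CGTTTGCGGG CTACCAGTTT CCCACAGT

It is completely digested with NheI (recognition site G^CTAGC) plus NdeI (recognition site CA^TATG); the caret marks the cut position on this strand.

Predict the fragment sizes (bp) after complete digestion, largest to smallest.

126, 74, 38 bp

The NheI site (GCTAGC) starts at position 112.
NheI cuts after the first base of each site, so after position 112.
The NdeI site (CATATG) starts at position 37.
NdeI cuts after base 2 of each site, so after position 38.
Combined cut positions: 38, 112.
Linear molecule, 2 cuts → 3 fragments:
  1–38 → 38 bp
  39–112 → 74 bp
  113–238 → 126 bp
Sorted largest to smallest: 126, 74, 38 bp.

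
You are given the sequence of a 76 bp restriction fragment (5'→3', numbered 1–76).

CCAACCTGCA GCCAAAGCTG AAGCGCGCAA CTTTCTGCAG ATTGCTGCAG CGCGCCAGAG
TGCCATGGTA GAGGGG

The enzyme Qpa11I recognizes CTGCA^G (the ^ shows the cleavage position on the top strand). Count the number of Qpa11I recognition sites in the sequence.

CTGCAG occurs starting at positions 6, 35, 45.
Qpa11I cuts at 3 sites.

3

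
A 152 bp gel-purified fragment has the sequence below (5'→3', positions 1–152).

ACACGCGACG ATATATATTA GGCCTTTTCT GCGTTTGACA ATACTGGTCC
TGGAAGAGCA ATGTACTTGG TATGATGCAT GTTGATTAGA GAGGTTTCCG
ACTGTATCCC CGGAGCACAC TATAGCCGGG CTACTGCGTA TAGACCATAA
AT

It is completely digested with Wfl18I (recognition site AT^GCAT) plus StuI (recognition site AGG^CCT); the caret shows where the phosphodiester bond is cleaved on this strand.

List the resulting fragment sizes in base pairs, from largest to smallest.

76, 54, 22 bp

The Wfl18I site (ATGCAT) starts at position 75.
Wfl18I cuts after base 2 of each site, so after position 76.
The StuI site (AGGCCT) starts at position 20.
StuI cuts after base 3 of each site, so after position 22.
Combined cut positions: 22, 76.
Linear molecule, 2 cuts → 3 fragments:
  1–22 → 22 bp
  23–76 → 54 bp
  77–152 → 76 bp
Sorted largest to smallest: 76, 54, 22 bp.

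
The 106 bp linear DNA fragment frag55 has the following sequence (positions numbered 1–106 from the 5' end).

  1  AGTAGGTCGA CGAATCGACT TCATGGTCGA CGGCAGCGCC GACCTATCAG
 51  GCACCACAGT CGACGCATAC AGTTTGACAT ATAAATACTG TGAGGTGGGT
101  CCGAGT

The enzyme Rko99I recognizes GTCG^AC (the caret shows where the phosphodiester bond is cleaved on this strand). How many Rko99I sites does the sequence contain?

3

GTCGAC occurs starting at positions 6, 26, 59.
Rko99I cuts at 3 sites.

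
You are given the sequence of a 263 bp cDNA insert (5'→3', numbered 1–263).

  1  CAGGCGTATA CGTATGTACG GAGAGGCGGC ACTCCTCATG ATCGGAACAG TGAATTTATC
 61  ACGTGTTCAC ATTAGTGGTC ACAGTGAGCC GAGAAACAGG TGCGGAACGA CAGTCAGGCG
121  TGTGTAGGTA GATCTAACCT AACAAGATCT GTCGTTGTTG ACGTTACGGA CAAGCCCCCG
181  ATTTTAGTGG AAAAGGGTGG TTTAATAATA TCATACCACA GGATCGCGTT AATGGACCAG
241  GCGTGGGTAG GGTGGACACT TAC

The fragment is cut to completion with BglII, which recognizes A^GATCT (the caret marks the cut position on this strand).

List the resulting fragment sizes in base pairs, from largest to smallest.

130, 118, 15 bp

BglII sites (AGATCT) start at positions 130, 145.
BglII cuts after the first base of each site, so after positions 130, 145.
Linear molecule, 2 cuts → 3 fragments:
  1–130 → 130 bp
  131–145 → 15 bp
  146–263 → 118 bp
Sorted largest to smallest: 130, 118, 15 bp.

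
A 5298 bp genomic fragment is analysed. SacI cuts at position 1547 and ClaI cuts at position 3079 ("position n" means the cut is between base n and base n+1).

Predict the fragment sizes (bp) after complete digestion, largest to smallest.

2219, 1547, 1532 bp

Combined cut positions (sorted): 1547, 3079.
Linear molecule, 2 cuts → 3 fragments:
  1547 − 0 = 1547 bp
  3079 − 1547 = 1532 bp
  5298 − 3079 = 2219 bp
Sorted largest to smallest: 2219, 1547, 1532 bp.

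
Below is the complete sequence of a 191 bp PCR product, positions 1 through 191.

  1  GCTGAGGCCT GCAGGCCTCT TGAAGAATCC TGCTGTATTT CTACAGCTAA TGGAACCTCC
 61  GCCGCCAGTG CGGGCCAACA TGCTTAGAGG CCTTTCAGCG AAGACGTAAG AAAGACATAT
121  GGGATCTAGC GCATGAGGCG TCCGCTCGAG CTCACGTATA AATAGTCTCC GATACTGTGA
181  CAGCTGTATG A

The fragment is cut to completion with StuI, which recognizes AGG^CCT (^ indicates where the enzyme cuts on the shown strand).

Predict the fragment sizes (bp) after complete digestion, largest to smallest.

101, 75, 8, 7 bp

StuI sites (AGGCCT) start at positions 5, 13, 88.
StuI cuts after base 3 of each site, so after positions 7, 15, 90.
Linear molecule, 3 cuts → 4 fragments:
  1–7 → 7 bp
  8–15 → 8 bp
  16–90 → 75 bp
  91–191 → 101 bp
Sorted largest to smallest: 101, 75, 8, 7 bp.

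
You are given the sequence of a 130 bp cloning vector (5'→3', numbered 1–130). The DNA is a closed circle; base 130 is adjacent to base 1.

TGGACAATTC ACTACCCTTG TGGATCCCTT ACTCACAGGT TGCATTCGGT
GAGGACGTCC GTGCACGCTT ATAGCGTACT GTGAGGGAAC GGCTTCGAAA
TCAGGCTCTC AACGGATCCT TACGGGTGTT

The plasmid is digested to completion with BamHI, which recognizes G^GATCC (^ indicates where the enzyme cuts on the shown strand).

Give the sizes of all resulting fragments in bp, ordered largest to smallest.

BamHI sites (GGATCC) start at positions 22, 114.
BamHI cuts after the first base of each site, so after positions 22, 114.
Circular molecule, 2 cuts → 2 fragments:
  23–114 → 92 bp
  115–130 then 1–22 → 16 + 22 = 38 bp
Sorted largest to smallest: 92, 38 bp.

92, 38 bp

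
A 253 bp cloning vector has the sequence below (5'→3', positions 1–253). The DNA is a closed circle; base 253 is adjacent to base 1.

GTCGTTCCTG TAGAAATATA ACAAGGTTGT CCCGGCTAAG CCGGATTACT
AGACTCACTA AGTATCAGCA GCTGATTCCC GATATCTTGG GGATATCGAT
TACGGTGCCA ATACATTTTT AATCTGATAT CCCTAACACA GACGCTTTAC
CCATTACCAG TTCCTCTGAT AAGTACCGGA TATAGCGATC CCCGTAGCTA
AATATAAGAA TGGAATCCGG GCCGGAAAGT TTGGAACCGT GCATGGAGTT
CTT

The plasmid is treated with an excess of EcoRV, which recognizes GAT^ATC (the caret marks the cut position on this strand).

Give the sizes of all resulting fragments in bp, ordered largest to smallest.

208, 34, 11 bp

EcoRV sites (GATATC) start at positions 81, 92, 126.
EcoRV cuts after base 3 of each site, so after positions 83, 94, 128.
Circular molecule, 3 cuts → 3 fragments:
  84–94 → 11 bp
  95–128 → 34 bp
  129–253 then 1–83 → 125 + 83 = 208 bp
Sorted largest to smallest: 208, 34, 11 bp.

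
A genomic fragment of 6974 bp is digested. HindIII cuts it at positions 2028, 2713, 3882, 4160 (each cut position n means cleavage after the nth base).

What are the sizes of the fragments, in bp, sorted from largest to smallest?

2814, 2028, 1169, 685, 278 bp

Linear molecule, 4 cuts → 5 fragments:
  2028 − 0 = 2028 bp
  2713 − 2028 = 685 bp
  3882 − 2713 = 1169 bp
  4160 − 3882 = 278 bp
  6974 − 4160 = 2814 bp
Sorted largest to smallest: 2814, 2028, 1169, 685, 278 bp.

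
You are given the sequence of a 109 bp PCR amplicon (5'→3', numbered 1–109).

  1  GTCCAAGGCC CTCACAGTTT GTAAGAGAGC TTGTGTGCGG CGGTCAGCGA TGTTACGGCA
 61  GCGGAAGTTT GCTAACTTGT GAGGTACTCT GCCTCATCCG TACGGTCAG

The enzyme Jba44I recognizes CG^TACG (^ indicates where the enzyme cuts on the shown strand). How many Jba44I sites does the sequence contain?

CGTACG occurs starting at position 99.
Jba44I cuts at 1 site.

1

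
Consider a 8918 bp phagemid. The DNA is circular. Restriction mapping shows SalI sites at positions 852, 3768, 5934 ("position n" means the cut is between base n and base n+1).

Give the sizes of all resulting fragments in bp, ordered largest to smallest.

Circular molecule, 3 cuts → 3 fragments:
  3768 − 852 = 2916 bp
  5934 − 3768 = 2166 bp
  wrap: 8918 − 5934 + 852 = 3836 bp
Sorted largest to smallest: 3836, 2916, 2166 bp.

3836, 2916, 2166 bp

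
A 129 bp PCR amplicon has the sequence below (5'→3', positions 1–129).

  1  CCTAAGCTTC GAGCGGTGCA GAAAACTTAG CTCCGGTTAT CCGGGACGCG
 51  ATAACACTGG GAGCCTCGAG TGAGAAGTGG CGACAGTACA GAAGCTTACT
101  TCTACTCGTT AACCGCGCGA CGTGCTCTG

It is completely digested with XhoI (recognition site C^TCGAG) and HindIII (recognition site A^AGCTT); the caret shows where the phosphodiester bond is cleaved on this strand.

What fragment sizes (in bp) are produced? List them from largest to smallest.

61, 37, 27, 4 bp

The XhoI site (CTCGAG) starts at position 65.
XhoI cuts after the first base of each site, so after position 65.
HindIII sites (AAGCTT) start at positions 4, 92.
HindIII cuts after the first base of each site, so after positions 4, 92.
Combined cut positions: 4, 65, 92.
Linear molecule, 3 cuts → 4 fragments:
  1–4 → 4 bp
  5–65 → 61 bp
  66–92 → 27 bp
  93–129 → 37 bp
Sorted largest to smallest: 61, 37, 27, 4 bp.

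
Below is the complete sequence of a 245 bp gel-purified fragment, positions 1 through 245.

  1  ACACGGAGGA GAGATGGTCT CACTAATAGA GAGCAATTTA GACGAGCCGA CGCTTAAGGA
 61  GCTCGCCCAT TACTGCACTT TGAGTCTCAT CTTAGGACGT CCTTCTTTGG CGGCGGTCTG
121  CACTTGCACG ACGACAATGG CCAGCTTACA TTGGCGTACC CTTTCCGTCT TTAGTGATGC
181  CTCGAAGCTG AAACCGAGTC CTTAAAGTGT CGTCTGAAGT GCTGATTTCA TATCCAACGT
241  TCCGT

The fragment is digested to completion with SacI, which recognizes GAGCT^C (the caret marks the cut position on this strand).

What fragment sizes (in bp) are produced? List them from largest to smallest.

182, 63 bp

The SacI site (GAGCTC) starts at position 59.
SacI cuts after base 5 of each site (before the last base), so after position 63.
Linear molecule, 1 cut → 2 fragments:
  1–63 → 63 bp
  64–245 → 182 bp
Sorted largest to smallest: 182, 63 bp.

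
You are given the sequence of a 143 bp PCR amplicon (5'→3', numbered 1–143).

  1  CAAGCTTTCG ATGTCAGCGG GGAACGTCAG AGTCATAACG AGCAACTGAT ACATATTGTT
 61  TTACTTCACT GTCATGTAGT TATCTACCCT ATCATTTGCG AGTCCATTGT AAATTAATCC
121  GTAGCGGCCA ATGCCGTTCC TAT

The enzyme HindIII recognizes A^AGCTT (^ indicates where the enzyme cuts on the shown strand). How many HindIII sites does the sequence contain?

1

AAGCTT occurs starting at position 2.
HindIII cuts at 1 site.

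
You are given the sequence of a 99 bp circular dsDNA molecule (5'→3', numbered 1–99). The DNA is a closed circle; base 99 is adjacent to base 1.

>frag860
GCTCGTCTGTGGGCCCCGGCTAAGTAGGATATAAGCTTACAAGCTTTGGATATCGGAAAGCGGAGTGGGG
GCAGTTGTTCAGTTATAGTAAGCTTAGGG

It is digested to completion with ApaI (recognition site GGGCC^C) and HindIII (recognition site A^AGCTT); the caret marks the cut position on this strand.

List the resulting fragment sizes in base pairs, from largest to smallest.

49, 24, 18, 8 bp

The ApaI site (GGGCCC) starts at position 11.
ApaI cuts after base 5 of each site (before the last base), so after position 15.
HindIII sites (AAGCTT) start at positions 33, 41, 90.
HindIII cuts after the first base of each site, so after positions 33, 41, 90.
Combined cut positions: 15, 33, 41, 90.
Circular molecule, 4 cuts → 4 fragments:
  16–33 → 18 bp
  34–41 → 8 bp
  42–90 → 49 bp
  91–99 then 1–15 → 9 + 15 = 24 bp
Sorted largest to smallest: 49, 24, 18, 8 bp.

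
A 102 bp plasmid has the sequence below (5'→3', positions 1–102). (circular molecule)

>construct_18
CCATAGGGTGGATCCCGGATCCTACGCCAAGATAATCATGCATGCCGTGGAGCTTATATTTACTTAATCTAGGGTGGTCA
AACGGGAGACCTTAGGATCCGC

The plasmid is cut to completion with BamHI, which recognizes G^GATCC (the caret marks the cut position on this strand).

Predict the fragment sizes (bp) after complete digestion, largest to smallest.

78, 17, 7 bp

BamHI sites (GGATCC) start at positions 10, 17, 95.
BamHI cuts after the first base of each site, so after positions 10, 17, 95.
Circular molecule, 3 cuts → 3 fragments:
  11–17 → 7 bp
  18–95 → 78 bp
  96–102 then 1–10 → 7 + 10 = 17 bp
Sorted largest to smallest: 78, 17, 7 bp.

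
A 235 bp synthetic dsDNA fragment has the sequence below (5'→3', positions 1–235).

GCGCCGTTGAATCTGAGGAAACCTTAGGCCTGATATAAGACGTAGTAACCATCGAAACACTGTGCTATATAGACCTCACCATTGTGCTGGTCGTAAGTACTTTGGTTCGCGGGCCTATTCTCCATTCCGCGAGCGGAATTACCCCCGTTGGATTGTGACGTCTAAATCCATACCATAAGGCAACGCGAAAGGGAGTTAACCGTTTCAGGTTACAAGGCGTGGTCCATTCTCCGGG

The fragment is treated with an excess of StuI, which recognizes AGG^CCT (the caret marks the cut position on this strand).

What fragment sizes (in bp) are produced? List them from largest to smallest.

207, 28 bp

The StuI site (AGGCCT) starts at position 26.
StuI cuts after base 3 of each site, so after position 28.
Linear molecule, 1 cut → 2 fragments:
  1–28 → 28 bp
  29–235 → 207 bp
Sorted largest to smallest: 207, 28 bp.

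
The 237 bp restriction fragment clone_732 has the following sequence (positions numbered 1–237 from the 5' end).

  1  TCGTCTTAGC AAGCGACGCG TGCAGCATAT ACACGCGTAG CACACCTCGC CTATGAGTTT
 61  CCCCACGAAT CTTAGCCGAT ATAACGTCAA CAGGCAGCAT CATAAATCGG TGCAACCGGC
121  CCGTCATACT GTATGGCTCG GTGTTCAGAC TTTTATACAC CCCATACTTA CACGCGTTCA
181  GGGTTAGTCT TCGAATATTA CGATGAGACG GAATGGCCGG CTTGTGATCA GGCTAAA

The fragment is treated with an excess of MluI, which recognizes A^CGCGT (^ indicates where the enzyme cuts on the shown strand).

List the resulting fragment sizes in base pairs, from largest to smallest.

MluI sites (ACGCGT) start at positions 16, 33, 172.
MluI cuts after the first base of each site, so after positions 16, 33, 172.
Linear molecule, 3 cuts → 4 fragments:
  1–16 → 16 bp
  17–33 → 17 bp
  34–172 → 139 bp
  173–237 → 65 bp
Sorted largest to smallest: 139, 65, 17, 16 bp.

139, 65, 17, 16 bp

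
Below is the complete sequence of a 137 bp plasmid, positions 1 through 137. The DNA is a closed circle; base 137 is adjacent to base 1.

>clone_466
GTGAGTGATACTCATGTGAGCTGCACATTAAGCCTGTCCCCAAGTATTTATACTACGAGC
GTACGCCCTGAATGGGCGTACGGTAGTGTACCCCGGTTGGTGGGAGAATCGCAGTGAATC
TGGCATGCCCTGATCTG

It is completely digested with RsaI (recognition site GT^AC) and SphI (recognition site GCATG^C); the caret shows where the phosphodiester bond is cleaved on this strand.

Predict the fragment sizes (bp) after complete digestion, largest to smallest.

RsaI sites (GTAC) start at positions 61, 78, 88.
RsaI cuts after base 2 of each site, so after positions 62, 79, 89.
The SphI site (GCATGC) starts at position 123.
SphI cuts after base 5 of each site (before the last base), so after position 127.
Combined cut positions: 62, 79, 89, 127.
Circular molecule, 4 cuts → 4 fragments:
  63–79 → 17 bp
  80–89 → 10 bp
  90–127 → 38 bp
  128–137 then 1–62 → 10 + 62 = 72 bp
Sorted largest to smallest: 72, 38, 17, 10 bp.

72, 38, 17, 10 bp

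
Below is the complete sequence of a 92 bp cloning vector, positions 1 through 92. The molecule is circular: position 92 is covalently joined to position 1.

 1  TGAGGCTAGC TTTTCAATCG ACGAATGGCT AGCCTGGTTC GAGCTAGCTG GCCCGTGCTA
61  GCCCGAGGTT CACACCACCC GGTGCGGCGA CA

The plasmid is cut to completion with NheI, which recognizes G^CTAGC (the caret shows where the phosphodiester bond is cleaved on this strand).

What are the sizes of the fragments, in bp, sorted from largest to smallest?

40, 23, 15, 14 bp

NheI sites (GCTAGC) start at positions 5, 28, 43, 57.
NheI cuts after the first base of each site, so after positions 5, 28, 43, 57.
Circular molecule, 4 cuts → 4 fragments:
  6–28 → 23 bp
  29–43 → 15 bp
  44–57 → 14 bp
  58–92 then 1–5 → 35 + 5 = 40 bp
Sorted largest to smallest: 40, 23, 15, 14 bp.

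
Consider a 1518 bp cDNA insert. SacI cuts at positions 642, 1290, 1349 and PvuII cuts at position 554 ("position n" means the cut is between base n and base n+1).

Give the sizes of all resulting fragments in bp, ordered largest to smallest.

Combined cut positions (sorted): 554, 642, 1290, 1349.
Linear molecule, 4 cuts → 5 fragments:
  554 − 0 = 554 bp
  642 − 554 = 88 bp
  1290 − 642 = 648 bp
  1349 − 1290 = 59 bp
  1518 − 1349 = 169 bp
Sorted largest to smallest: 648, 554, 169, 88, 59 bp.

648, 554, 169, 88, 59 bp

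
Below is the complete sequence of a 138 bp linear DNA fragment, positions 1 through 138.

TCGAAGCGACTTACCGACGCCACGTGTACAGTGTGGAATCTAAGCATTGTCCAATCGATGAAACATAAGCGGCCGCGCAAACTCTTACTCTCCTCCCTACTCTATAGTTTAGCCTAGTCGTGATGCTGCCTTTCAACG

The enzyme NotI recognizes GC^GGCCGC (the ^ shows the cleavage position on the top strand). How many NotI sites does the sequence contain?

GCGGCCGC occurs starting at position 69.
NotI cuts at 1 site.

1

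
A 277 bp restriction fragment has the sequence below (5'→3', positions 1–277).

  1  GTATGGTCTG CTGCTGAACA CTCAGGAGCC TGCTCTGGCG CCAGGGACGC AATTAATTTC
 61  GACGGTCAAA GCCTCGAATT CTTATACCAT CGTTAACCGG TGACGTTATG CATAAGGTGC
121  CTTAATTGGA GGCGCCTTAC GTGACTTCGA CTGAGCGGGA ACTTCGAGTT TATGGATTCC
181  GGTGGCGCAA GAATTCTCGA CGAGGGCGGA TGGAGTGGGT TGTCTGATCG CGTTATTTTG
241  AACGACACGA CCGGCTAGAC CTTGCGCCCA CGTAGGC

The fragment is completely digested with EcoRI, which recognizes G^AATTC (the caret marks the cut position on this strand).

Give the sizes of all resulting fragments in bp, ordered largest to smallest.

EcoRI sites (GAATTC) start at positions 76, 191.
EcoRI cuts after the first base of each site, so after positions 76, 191.
Linear molecule, 2 cuts → 3 fragments:
  1–76 → 76 bp
  77–191 → 115 bp
  192–277 → 86 bp
Sorted largest to smallest: 115, 86, 76 bp.

115, 86, 76 bp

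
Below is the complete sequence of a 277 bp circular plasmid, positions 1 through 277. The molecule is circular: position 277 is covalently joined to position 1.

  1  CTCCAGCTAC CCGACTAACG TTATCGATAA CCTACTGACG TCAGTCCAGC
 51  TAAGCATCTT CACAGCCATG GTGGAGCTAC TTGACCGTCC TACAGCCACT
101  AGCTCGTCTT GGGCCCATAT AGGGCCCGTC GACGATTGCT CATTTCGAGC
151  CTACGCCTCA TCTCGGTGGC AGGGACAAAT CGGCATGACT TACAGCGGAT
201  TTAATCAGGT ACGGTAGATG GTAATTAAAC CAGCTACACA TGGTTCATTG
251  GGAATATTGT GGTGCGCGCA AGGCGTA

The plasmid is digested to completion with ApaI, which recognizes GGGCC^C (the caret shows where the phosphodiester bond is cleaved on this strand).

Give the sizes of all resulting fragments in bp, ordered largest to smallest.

ApaI sites (GGGCCC) start at positions 111, 122.
ApaI cuts after base 5 of each site (before the last base), so after positions 115, 126.
Circular molecule, 2 cuts → 2 fragments:
  116–126 → 11 bp
  127–277 then 1–115 → 151 + 115 = 266 bp
Sorted largest to smallest: 266, 11 bp.

266, 11 bp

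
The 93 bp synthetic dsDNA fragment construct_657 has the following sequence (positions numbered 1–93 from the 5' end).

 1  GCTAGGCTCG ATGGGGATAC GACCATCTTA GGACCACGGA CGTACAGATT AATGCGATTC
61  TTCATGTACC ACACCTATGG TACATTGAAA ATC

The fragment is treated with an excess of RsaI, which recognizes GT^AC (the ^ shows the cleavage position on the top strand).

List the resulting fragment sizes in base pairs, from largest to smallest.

43, 24, 14, 12 bp

RsaI sites (GTAC) start at positions 42, 66, 80.
RsaI cuts after base 2 of each site, so after positions 43, 67, 81.
Linear molecule, 3 cuts → 4 fragments:
  1–43 → 43 bp
  44–67 → 24 bp
  68–81 → 14 bp
  82–93 → 12 bp
Sorted largest to smallest: 43, 24, 14, 12 bp.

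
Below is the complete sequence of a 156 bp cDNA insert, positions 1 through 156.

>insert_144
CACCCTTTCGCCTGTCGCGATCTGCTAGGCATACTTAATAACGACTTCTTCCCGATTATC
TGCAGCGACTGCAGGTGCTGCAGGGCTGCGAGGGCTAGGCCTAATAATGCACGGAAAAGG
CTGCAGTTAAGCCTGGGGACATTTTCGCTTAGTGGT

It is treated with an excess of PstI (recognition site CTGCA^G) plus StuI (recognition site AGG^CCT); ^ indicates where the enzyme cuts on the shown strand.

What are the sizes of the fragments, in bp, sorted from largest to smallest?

64, 31, 26, 17, 9, 9 bp

PstI sites (CTGCAG) start at positions 60, 69, 78, 121.
PstI cuts after base 5 of each site (before the last base), so after positions 64, 73, 82, 125.
The StuI site (AGGCCT) starts at position 97.
StuI cuts after base 3 of each site, so after position 99.
Combined cut positions: 64, 73, 82, 99, 125.
Linear molecule, 5 cuts → 6 fragments:
  1–64 → 64 bp
  65–73 → 9 bp
  74–82 → 9 bp
  83–99 → 17 bp
  100–125 → 26 bp
  126–156 → 31 bp
Sorted largest to smallest: 64, 31, 26, 17, 9, 9 bp.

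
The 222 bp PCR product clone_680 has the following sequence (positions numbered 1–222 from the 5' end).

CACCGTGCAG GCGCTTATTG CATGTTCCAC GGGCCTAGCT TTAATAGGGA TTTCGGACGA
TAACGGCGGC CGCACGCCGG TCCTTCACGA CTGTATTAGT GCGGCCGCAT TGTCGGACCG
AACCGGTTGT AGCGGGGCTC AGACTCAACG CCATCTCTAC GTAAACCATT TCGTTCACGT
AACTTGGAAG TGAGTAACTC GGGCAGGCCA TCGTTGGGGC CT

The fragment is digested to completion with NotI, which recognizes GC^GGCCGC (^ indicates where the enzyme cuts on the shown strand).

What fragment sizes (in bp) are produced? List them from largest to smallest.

NotI sites (GCGGCCGC) start at positions 66, 101.
NotI cuts after base 2 of each site, so after positions 67, 102.
Linear molecule, 2 cuts → 3 fragments:
  1–67 → 67 bp
  68–102 → 35 bp
  103–222 → 120 bp
Sorted largest to smallest: 120, 67, 35 bp.

120, 67, 35 bp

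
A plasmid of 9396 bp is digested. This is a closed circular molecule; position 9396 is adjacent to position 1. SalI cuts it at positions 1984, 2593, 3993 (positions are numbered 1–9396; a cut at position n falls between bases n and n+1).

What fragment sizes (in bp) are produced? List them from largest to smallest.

7387, 1400, 609 bp

Circular molecule, 3 cuts → 3 fragments:
  2593 − 1984 = 609 bp
  3993 − 2593 = 1400 bp
  wrap: 9396 − 3993 + 1984 = 7387 bp
Sorted largest to smallest: 7387, 1400, 609 bp.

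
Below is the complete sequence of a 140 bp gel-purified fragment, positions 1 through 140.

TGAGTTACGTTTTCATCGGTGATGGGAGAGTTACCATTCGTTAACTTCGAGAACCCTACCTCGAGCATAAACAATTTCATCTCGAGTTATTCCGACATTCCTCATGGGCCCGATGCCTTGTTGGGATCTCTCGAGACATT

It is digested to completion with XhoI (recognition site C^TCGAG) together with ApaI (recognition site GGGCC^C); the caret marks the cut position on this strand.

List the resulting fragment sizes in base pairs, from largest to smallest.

XhoI sites (CTCGAG) start at positions 60, 81, 130.
XhoI cuts after the first base of each site, so after positions 60, 81, 130.
The ApaI site (GGGCCC) starts at position 106.
ApaI cuts after base 5 of each site (before the last base), so after position 110.
Combined cut positions: 60, 81, 110, 130.
Linear molecule, 4 cuts → 5 fragments:
  1–60 → 60 bp
  61–81 → 21 bp
  82–110 → 29 bp
  111–130 → 20 bp
  131–140 → 10 bp
Sorted largest to smallest: 60, 29, 21, 20, 10 bp.

60, 29, 21, 20, 10 bp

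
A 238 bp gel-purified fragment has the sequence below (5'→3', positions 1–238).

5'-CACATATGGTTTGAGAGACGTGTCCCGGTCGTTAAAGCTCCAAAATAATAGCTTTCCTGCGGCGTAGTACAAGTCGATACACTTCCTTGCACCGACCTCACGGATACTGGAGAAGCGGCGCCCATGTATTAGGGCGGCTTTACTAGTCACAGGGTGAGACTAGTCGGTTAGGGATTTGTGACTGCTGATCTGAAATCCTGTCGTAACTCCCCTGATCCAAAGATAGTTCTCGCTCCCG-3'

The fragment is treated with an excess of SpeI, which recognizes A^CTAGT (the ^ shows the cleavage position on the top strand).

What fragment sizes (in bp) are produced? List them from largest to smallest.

SpeI sites (ACTAGT) start at positions 142, 159.
SpeI cuts after the first base of each site, so after positions 142, 159.
Linear molecule, 2 cuts → 3 fragments:
  1–142 → 142 bp
  143–159 → 17 bp
  160–238 → 79 bp
Sorted largest to smallest: 142, 79, 17 bp.

142, 79, 17 bp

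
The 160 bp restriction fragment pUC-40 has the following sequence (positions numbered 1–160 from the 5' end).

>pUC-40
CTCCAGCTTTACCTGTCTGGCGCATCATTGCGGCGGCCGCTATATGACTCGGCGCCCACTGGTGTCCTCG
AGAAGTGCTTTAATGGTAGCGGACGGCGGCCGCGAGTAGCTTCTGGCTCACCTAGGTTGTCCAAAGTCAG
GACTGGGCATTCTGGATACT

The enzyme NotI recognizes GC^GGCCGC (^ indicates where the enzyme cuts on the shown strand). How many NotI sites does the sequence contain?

2

GCGGCCGC occurs starting at positions 33, 96.
NotI cuts at 2 sites.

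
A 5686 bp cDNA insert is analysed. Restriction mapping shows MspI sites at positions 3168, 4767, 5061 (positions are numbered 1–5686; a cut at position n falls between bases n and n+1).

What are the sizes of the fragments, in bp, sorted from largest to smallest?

3168, 1599, 625, 294 bp

Linear molecule, 3 cuts → 4 fragments:
  3168 − 0 = 3168 bp
  4767 − 3168 = 1599 bp
  5061 − 4767 = 294 bp
  5686 − 5061 = 625 bp
Sorted largest to smallest: 3168, 1599, 625, 294 bp.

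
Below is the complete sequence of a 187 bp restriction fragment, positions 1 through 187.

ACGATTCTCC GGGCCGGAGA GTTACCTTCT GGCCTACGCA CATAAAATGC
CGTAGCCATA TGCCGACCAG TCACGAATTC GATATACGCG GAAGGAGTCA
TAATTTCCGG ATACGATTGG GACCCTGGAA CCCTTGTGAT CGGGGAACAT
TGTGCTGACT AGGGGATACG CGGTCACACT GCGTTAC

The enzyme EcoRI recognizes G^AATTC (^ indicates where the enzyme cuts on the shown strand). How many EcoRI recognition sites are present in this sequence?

1

GAATTC occurs starting at position 75.
EcoRI cuts at 1 site.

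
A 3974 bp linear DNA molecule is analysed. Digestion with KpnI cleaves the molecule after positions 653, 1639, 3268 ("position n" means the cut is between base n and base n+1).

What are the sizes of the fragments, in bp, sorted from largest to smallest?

1629, 986, 706, 653 bp

Linear molecule, 3 cuts → 4 fragments:
  653 − 0 = 653 bp
  1639 − 653 = 986 bp
  3268 − 1639 = 1629 bp
  3974 − 3268 = 706 bp
Sorted largest to smallest: 1629, 986, 706, 653 bp.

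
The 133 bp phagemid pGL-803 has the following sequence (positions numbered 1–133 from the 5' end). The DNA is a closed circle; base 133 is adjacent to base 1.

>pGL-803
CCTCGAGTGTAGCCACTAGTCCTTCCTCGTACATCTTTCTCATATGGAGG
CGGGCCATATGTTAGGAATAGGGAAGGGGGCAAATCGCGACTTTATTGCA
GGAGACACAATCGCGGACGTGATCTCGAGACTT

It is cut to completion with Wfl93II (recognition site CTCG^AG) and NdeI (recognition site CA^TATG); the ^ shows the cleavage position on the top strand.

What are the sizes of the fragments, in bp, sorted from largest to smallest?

Wfl93II sites (CTCGAG) start at positions 2, 124.
Wfl93II cuts after base 4 of each site, so after positions 5, 127.
NdeI sites (CATATG) start at positions 41, 56.
NdeI cuts after base 2 of each site, so after positions 42, 57.
Combined cut positions: 5, 42, 57, 127.
Circular molecule, 4 cuts → 4 fragments:
  6–42 → 37 bp
  43–57 → 15 bp
  58–127 → 70 bp
  128–133 then 1–5 → 6 + 5 = 11 bp
Sorted largest to smallest: 70, 37, 15, 11 bp.

70, 37, 15, 11 bp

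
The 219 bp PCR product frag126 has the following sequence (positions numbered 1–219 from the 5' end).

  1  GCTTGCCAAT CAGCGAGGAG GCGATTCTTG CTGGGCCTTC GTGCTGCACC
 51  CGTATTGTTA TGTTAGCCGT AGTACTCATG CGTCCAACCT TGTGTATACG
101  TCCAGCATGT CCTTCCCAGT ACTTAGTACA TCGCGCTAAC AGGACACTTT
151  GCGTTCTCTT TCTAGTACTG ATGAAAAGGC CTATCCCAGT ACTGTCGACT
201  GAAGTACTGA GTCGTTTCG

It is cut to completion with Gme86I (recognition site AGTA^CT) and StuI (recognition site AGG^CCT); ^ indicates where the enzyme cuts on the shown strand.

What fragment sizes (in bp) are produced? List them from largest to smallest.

74, 47, 46, 15, 13, 12, 12 bp

Gme86I sites (AGTACT) start at positions 71, 118, 164, 188, 203.
Gme86I cuts after base 4 of each site, so after positions 74, 121, 167, 191, 206.
The StuI site (AGGCCT) starts at position 177.
StuI cuts after base 3 of each site, so after position 179.
Combined cut positions: 74, 121, 167, 179, 191, 206.
Linear molecule, 6 cuts → 7 fragments:
  1–74 → 74 bp
  75–121 → 47 bp
  122–167 → 46 bp
  168–179 → 12 bp
  180–191 → 12 bp
  192–206 → 15 bp
  207–219 → 13 bp
Sorted largest to smallest: 74, 47, 46, 15, 13, 12, 12 bp.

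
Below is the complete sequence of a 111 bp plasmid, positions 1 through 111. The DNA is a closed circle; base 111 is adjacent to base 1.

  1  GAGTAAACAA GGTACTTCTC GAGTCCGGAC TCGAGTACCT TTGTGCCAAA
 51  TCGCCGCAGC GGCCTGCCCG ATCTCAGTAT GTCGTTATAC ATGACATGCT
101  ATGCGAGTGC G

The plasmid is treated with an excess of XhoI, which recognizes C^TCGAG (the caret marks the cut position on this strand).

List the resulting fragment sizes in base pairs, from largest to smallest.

99, 12 bp

XhoI sites (CTCGAG) start at positions 18, 30.
XhoI cuts after the first base of each site, so after positions 18, 30.
Circular molecule, 2 cuts → 2 fragments:
  19–30 → 12 bp
  31–111 then 1–18 → 81 + 18 = 99 bp
Sorted largest to smallest: 99, 12 bp.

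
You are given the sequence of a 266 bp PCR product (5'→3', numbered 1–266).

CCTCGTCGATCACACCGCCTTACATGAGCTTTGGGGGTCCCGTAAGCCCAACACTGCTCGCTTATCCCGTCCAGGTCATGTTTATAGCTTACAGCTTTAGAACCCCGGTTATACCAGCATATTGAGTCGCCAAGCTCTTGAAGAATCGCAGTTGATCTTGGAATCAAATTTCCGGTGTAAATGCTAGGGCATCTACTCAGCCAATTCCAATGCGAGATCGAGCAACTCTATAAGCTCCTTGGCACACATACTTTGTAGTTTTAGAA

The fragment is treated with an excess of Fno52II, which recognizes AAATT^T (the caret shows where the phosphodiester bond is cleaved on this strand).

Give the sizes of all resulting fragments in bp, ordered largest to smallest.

170, 96 bp

The Fno52II site (AAATTT) starts at position 166.
Fno52II cuts after base 5 of each site (before the last base), so after position 170.
Linear molecule, 1 cut → 2 fragments:
  1–170 → 170 bp
  171–266 → 96 bp
Sorted largest to smallest: 170, 96 bp.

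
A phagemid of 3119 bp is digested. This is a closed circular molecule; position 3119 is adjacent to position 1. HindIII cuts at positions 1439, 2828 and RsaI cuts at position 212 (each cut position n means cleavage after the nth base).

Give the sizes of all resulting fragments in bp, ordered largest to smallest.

1389, 1227, 503 bp

Combined cut positions (sorted): 212, 1439, 2828.
Circular molecule, 3 cuts → 3 fragments:
  1439 − 212 = 1227 bp
  2828 − 1439 = 1389 bp
  wrap: 3119 − 2828 + 212 = 503 bp
Sorted largest to smallest: 1389, 1227, 503 bp.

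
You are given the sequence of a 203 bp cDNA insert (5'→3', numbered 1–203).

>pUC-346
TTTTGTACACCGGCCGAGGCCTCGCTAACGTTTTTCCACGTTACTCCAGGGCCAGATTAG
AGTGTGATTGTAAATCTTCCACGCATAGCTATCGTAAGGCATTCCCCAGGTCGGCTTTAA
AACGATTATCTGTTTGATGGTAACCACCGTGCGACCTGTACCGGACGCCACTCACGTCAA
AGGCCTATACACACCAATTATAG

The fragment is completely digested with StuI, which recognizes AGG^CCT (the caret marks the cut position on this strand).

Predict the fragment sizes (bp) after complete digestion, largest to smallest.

164, 20, 19 bp

StuI sites (AGGCCT) start at positions 17, 181.
StuI cuts after base 3 of each site, so after positions 19, 183.
Linear molecule, 2 cuts → 3 fragments:
  1–19 → 19 bp
  20–183 → 164 bp
  184–203 → 20 bp
Sorted largest to smallest: 164, 20, 19 bp.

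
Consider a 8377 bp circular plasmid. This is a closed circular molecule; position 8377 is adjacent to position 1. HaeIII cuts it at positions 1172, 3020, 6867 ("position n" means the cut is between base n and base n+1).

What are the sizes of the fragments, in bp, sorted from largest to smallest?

3847, 2682, 1848 bp

Circular molecule, 3 cuts → 3 fragments:
  3020 − 1172 = 1848 bp
  6867 − 3020 = 3847 bp
  wrap: 8377 − 6867 + 1172 = 2682 bp
Sorted largest to smallest: 3847, 2682, 1848 bp.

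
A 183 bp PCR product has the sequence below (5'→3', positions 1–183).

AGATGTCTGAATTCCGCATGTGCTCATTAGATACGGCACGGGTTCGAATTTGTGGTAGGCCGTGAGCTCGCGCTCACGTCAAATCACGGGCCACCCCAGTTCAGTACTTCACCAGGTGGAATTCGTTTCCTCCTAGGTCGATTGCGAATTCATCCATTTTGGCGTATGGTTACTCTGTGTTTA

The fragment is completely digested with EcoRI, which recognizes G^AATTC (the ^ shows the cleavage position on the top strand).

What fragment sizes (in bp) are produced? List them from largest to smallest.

EcoRI sites (GAATTC) start at positions 9, 119, 146.
EcoRI cuts after the first base of each site, so after positions 9, 119, 146.
Linear molecule, 3 cuts → 4 fragments:
  1–9 → 9 bp
  10–119 → 110 bp
  120–146 → 27 bp
  147–183 → 37 bp
Sorted largest to smallest: 110, 37, 27, 9 bp.

110, 37, 27, 9 bp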